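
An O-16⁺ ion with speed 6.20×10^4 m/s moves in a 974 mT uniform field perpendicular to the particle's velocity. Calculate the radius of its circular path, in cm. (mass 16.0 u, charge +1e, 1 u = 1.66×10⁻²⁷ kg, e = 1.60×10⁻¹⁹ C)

The magnetic force provides the centripetal force: qvB = mv²/r, so r = mv/(qB).
r = (2.66×10^-26 kg)(6.20×10^4 m/s) / [(1×1.60×10^-19 C)(0.974 T)] = 0.0106 m.

r ≈ 1.06 cm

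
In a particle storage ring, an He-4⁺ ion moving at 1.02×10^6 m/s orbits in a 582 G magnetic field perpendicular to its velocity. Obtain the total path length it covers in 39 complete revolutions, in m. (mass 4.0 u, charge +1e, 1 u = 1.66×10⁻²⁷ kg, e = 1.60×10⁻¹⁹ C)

r = mv/(qB) = 0.727 m, so one revolution covers 2πr = 4.57 m.
In 39 revolutions: L = 39·2πr = 178 m.

L ≈ 178 m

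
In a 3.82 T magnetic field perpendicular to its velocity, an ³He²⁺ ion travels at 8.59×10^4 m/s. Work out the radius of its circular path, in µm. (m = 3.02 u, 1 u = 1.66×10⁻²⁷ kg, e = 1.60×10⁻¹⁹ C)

r ≈ 352 µm

The magnetic force provides the centripetal force: qvB = mv²/r, so r = mv/(qB).
r = (5.01×10^-27 kg)(8.59×10^4 m/s) / [(2×1.60×10^-19 C)(3.82 T)] = 3.52×10^-4 m.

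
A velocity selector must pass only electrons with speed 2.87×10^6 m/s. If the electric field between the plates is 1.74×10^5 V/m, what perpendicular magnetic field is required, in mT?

B ≈ 60.6 mT

qE = qvB ⇒ B = E/v = (1.74×10^5) / (2.87×10^6) = 0.0606 T.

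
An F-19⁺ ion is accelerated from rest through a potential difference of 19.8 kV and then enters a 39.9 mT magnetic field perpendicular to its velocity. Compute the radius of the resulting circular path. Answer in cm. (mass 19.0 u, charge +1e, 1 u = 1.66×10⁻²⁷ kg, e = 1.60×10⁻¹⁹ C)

r ≈ 221 cm

The kinetic energy gained is K = qV = (1×1.60×10^-19)(1.98×10^4) = 3.17×10^-15 J.
v = √(2K/m) = 4.48×10^5 m/s.
r = mv/(qB) = (3.15×10^-26)(4.48×10^5) / [(1×1.60×10^-19)(0.0399)] = 2.21 m.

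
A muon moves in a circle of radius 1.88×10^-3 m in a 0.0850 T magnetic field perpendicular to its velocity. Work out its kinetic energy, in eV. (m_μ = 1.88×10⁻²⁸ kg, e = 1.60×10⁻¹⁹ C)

K ≈ 10.9 eV

v = qBr/m = (1×1.60×10^-19)(0.0850)(1.88×10^-3) / (1.88×10^-28) = 1.36×10^5 m/s.
K = ½mv² = 0.5·(1.88×10^-28)·(1.36×10^5)² = 1.74×10^-18 J = 10.9 eV.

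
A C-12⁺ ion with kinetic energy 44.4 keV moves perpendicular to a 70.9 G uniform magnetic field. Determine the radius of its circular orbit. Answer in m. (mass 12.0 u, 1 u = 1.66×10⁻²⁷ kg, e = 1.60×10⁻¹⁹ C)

Convert the energy: K = 44.4 keV = 7.10×10^-15 J.
v = √(2K/m) = √(2·7.10×10^-15/1.99×10^-26) = 8.45×10^5 m/s.
r = mv/(qB) = (1.99×10^-26)(8.45×10^5) / [(1×1.60×10^-19)(7.09×10^-3)] = 14.8 m.

r ≈ 14.8 m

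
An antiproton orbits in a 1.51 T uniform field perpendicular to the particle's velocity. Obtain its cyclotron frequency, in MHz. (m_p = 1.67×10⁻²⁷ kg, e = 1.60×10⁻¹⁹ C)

f = qB/(2πm) = (1×1.60×10^-19)(1.51) / [2π(1.67×10^-27)] = 2.30×10^7 Hz.

f ≈ 23.0 MHz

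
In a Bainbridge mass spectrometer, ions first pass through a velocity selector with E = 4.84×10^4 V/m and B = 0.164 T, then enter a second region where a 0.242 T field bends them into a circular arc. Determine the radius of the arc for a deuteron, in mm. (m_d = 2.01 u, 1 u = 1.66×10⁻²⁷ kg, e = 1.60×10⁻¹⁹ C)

The selector passes v = E/B = 4.84×10^4/0.164 = 2.95×10^5 m/s.
In the deflection region, r = mv/(qB₂) = (3.34×10^-27)(2.95×10^5) / [(1×1.60×10^-19)(0.242)] = 0.0254 m.

r ≈ 25.4 mm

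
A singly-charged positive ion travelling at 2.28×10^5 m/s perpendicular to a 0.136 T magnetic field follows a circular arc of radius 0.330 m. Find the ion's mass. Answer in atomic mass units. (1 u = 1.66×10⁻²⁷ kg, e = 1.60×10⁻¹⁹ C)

qvB = mv²/r ⇒ m = qBr/v.
m = (1×1.60×10^-19)(0.136)(0.330) / (2.28×10^5) = 3.15×10^-26 kg = 19.0 u.

m ≈ 19.0 u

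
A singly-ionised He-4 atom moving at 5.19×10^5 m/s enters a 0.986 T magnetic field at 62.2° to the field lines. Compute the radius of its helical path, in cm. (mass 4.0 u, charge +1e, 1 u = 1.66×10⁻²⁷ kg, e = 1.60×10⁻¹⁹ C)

Only the perpendicular component v⊥ = v sin62.2° = 4.59×10^5 m/s is bent by the field.
r = m v⊥ /(qB) = (6.64×10^-27)(4.59×10^5) / [(1×1.60×10^-19)(0.986)] = 0.0193 m.

r ≈ 1.93 cm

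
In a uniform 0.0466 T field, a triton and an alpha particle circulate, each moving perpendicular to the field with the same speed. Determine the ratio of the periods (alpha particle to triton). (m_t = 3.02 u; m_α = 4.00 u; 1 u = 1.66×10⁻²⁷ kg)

T = 2πm/(qB) is independent of speed, so T₂/T₁ = (m₂/q₂)/(m₁/q₁).
T_{alpha particle}/T_{triton} = (6.64×10^-27/2e) / (5.01×10^-27/1e) = 0.662.

ratio ≈ 0.662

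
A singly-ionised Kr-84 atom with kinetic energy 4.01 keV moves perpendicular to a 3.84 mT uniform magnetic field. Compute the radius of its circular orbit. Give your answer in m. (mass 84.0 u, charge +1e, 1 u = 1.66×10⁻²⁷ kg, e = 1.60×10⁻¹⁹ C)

r ≈ 21.8 m

Convert the energy: K = 4.01 keV = 6.42×10^-16 J.
v = √(2K/m) = √(2·6.42×10^-16/1.39×10^-25) = 9.59×10^4 m/s.
r = mv/(qB) = (1.39×10^-25)(9.59×10^4) / [(1×1.60×10^-19)(3.84×10^-3)] = 21.8 m.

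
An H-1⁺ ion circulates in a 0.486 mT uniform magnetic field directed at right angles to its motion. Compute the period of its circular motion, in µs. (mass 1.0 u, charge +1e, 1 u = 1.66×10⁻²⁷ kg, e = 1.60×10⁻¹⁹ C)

T ≈ 134 µs

The cyclotron period is independent of speed: T = 2πm/(qB).
T = 2π(1.66×10^-27) / [(1×1.60×10^-19)(4.86×10^-4)] = 1.34×10^-4 s.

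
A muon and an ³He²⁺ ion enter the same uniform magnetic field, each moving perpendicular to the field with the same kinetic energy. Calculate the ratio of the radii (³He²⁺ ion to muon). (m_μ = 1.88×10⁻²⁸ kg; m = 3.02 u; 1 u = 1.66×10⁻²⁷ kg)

r = √(2mK)/(qB) ⇒ at equal K, r ∝ √m/q.
r_{³He²⁺ ion}/r_{muon} = 2.58.

ratio ≈ 2.58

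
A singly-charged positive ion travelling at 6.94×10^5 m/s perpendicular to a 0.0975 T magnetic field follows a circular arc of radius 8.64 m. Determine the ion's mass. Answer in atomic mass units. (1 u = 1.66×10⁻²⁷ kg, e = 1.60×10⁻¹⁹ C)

m ≈ 117 u

qvB = mv²/r ⇒ m = qBr/v.
m = (1×1.60×10^-19)(0.0975)(8.64) / (6.94×10^5) = 1.94×10^-25 kg = 117 u.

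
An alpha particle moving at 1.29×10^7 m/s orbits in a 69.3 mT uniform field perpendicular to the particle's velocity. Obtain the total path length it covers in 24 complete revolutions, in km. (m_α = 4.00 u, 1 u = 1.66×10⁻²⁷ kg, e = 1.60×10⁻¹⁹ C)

L ≈ 0.582 km

r = mv/(qB) = 3.86 m, so one revolution covers 2πr = 24.3 m.
In 24 revolutions: L = 24·2πr = 582 m.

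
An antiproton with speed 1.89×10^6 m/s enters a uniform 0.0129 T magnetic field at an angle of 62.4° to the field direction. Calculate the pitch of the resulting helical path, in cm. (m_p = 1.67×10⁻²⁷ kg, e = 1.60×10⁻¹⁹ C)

pitch ≈ 445 cm

The velocity component along B is v∥ = v cos62.4° = 8.76×10^5 m/s.
The cyclotron period T = 2πm/(qB) = 5.08×10^-6 s is set by m, q, B alone.
Pitch = v∥·T = (8.76×10^5)(5.08×10^-6) = 4.45 m.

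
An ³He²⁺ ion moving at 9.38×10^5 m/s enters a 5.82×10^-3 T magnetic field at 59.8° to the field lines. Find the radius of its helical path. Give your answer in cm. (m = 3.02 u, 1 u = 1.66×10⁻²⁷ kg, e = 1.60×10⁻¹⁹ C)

r ≈ 218 cm

Only the perpendicular component v⊥ = v sin59.8° = 8.11×10^5 m/s is bent by the field.
r = m v⊥ /(qB) = (5.01×10^-27)(8.11×10^5) / [(2×1.60×10^-19)(5.82×10^-3)] = 2.18 m.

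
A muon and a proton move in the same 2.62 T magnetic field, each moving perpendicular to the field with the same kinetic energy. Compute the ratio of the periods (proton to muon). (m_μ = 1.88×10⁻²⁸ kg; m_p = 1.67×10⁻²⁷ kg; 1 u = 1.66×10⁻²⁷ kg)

ratio ≈ 8.88

T = 2πm/(qB) is independent of speed, so T₂/T₁ = (m₂/q₂)/(m₁/q₁).
T_{proton}/T_{muon} = (1.67×10^-27/1e) / (1.88×10^-28/1e) = 8.88.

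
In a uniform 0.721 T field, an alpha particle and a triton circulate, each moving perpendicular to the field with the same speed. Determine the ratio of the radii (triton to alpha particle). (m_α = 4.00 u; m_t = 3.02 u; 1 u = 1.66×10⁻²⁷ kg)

r = mv/(qB) ⇒ at equal v, r ∝ m/q.
r_{triton}/r_{alpha particle} = 1.51.

ratio ≈ 1.51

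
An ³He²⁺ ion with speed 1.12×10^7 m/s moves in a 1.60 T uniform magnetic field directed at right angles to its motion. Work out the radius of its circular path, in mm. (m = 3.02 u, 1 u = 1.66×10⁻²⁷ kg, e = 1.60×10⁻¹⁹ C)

The magnetic force provides the centripetal force: qvB = mv²/r, so r = mv/(qB).
r = (5.01×10^-27 kg)(1.12×10^7 m/s) / [(2×1.60×10^-19 C)(1.60 T)] = 0.110 m.

r ≈ 110 mm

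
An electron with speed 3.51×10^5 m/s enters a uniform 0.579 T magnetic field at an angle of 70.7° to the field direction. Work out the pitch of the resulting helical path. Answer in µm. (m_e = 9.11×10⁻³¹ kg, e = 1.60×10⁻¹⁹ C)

pitch ≈ 7.17 µm

The velocity component along B is v∥ = v cos70.7° = 1.16×10^5 m/s.
The cyclotron period T = 2πm/(qB) = 6.18×10^-11 s is set by m, q, B alone.
Pitch = v∥·T = (1.16×10^5)(6.18×10^-11) = 7.17×10^-6 m.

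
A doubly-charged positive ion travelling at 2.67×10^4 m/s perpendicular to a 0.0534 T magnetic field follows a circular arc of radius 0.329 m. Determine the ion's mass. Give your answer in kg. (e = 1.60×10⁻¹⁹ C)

m ≈ 2.11×10^-25 kg

qvB = mv²/r ⇒ m = qBr/v.
m = (2×1.60×10^-19)(0.0534)(0.329) / (2.67×10^4) = 2.11×10^-25 kg.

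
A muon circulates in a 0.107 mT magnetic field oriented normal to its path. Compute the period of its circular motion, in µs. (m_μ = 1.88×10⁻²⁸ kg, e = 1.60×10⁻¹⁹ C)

The cyclotron period is independent of speed: T = 2πm/(qB).
T = 2π(1.88×10^-28) / [(1×1.60×10^-19)(1.07×10^-4)] = 6.90×10^-5 s.

T ≈ 69.0 µs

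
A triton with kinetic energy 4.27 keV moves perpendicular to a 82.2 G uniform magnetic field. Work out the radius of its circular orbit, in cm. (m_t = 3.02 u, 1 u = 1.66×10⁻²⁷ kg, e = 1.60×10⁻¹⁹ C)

Convert the energy: K = 4.27 keV = 6.83×10^-16 J.
v = √(2K/m) = √(2·6.83×10^-16/5.01×10^-27) = 5.22×10^5 m/s.
r = mv/(qB) = (5.01×10^-27)(5.22×10^5) / [(1×1.60×10^-19)(8.22×10^-3)] = 1.99 m.

r ≈ 199 cm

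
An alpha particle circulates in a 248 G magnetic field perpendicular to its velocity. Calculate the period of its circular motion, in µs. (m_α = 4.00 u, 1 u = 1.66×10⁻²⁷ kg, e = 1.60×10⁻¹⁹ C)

T ≈ 5.26 µs

The cyclotron period is independent of speed: T = 2πm/(qB).
T = 2π(6.64×10^-27) / [(2×1.60×10^-19)(0.0248)] = 5.26×10^-6 s.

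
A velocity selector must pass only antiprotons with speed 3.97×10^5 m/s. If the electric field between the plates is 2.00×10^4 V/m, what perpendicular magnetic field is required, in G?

qE = qvB ⇒ B = E/v = (2.00×10^4) / (3.97×10^5) = 0.0504 T.

B ≈ 504 G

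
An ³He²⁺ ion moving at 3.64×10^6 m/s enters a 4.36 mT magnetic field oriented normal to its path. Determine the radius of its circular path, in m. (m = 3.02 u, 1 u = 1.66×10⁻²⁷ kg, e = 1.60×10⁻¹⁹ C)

The magnetic force provides the centripetal force: qvB = mv²/r, so r = mv/(qB).
r = (5.01×10^-27 kg)(3.64×10^6 m/s) / [(2×1.60×10^-19 C)(4.36×10^-3 T)] = 13.1 m.

r ≈ 13.1 m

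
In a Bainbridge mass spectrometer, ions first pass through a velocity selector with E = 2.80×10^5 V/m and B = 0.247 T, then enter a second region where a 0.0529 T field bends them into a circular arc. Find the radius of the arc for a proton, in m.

r ≈ 0.224 m

The selector passes v = E/B = 2.80×10^5/0.247 = 1.13×10^6 m/s.
In the deflection region, r = mv/(qB₂) = (1.67×10^-27)(1.13×10^6) / [(1×1.60×10^-19)(0.0529)] = 0.224 m.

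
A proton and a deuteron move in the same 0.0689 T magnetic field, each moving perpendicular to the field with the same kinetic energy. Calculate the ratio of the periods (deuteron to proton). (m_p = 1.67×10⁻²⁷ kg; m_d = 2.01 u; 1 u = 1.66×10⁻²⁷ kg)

ratio ≈ 2.00

T = 2πm/(qB) is independent of speed, so T₂/T₁ = (m₂/q₂)/(m₁/q₁).
T_{deuteron}/T_{proton} = (3.34×10^-27/1e) / (1.67×10^-27/1e) = 2.00.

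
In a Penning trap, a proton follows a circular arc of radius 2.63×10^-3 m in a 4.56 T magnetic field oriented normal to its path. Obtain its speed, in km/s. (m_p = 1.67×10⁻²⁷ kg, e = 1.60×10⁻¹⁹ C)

v ≈ 1150 km/s

From qvB = mv²/r, v = qBr/m.
v = (1×1.60×10^-19)(4.56)(2.63×10^-3) / (1.67×10^-27) = 1.15×10^6 m/s.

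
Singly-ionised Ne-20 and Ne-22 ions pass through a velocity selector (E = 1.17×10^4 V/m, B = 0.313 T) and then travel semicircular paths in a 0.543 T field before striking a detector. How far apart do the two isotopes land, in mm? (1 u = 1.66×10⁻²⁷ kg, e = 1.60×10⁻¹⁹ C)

Both emerge at v = E/B₁ = 3.74×10^4 m/s.
r = mv/(qB₂), so r₁ = 0.01428 m and r₂ = 0.01571 m, giving Δr = 1.43×10^-3 m.
After a semicircle each ion lands a diameter 2r from the entry slit, so the separation is 2Δr = 2.86×10^-3 m.

Δd ≈ 2.86 mm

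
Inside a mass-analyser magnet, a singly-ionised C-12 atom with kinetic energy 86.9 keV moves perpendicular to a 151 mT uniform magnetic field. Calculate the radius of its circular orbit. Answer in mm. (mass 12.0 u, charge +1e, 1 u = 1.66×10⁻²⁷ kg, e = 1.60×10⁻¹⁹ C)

Convert the energy: K = 86.9 keV = 1.39×10^-14 J.
v = √(2K/m) = √(2·1.39×10^-14/1.99×10^-26) = 1.18×10^6 m/s.
r = mv/(qB) = (1.99×10^-26)(1.18×10^6) / [(1×1.60×10^-19)(0.151)] = 0.974 m.

r ≈ 974 mm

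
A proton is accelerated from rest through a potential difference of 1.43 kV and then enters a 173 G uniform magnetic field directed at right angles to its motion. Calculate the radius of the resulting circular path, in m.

The kinetic energy gained is K = qV = (1×1.60×10^-19)(1430) = 2.29×10^-16 J.
v = √(2K/m) = 5.23×10^5 m/s.
r = mv/(qB) = (1.67×10^-27)(5.23×10^5) / [(1×1.60×10^-19)(0.0173)] = 0.316 m.

r ≈ 0.316 m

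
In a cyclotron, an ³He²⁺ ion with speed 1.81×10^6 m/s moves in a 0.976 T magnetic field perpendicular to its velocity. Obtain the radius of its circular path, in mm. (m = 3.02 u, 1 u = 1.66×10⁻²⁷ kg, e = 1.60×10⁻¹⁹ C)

The magnetic force provides the centripetal force: qvB = mv²/r, so r = mv/(qB).
r = (5.01×10^-27 kg)(1.81×10^6 m/s) / [(2×1.60×10^-19 C)(0.976 T)] = 0.0291 m.

r ≈ 29.1 mm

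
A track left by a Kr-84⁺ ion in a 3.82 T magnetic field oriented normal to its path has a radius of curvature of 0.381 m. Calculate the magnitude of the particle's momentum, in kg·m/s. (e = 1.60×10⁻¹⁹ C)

p ≈ 2.33×10^-19 kg·m/s

Since qvB = mv²/r, the momentum p = mv = qBr.
p = (1×1.60×10^-19)(3.82)(0.381) = 2.33×10^-19 kg·m/s.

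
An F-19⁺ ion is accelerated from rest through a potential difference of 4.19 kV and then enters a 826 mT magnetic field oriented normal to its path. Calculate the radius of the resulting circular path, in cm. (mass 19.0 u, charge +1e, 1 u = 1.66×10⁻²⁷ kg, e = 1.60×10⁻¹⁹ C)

r ≈ 4.92 cm

The kinetic energy gained is K = qV = (1×1.60×10^-19)(4190) = 6.70×10^-16 J.
v = √(2K/m) = 2.06×10^5 m/s.
r = mv/(qB) = (3.15×10^-26)(2.06×10^5) / [(1×1.60×10^-19)(0.826)] = 0.0492 m.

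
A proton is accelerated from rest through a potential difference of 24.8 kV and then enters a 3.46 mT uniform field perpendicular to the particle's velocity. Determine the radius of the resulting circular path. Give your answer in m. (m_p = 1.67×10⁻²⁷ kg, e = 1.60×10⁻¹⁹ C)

r ≈ 6.58 m

The kinetic energy gained is K = qV = (1×1.60×10^-19)(2.48×10^4) = 3.97×10^-15 J.
v = √(2K/m) = 2.18×10^6 m/s.
r = mv/(qB) = (1.67×10^-27)(2.18×10^6) / [(1×1.60×10^-19)(3.46×10^-3)] = 6.58 m.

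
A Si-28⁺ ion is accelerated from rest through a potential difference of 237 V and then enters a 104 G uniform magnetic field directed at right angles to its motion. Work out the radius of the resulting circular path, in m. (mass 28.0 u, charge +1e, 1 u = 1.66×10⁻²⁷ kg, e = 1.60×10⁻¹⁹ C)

r ≈ 1.13 m

The kinetic energy gained is K = qV = (1×1.60×10^-19)(237) = 3.79×10^-17 J.
v = √(2K/m) = 4.04×10^4 m/s.
r = mv/(qB) = (4.65×10^-26)(4.04×10^4) / [(1×1.60×10^-19)(0.0104)] = 1.13 m.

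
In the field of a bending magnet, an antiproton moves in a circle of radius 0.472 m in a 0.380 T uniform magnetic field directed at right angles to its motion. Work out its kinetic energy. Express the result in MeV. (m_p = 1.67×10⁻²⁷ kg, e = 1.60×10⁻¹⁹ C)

K ≈ 1.54 MeV

v = qBr/m = (1×1.60×10^-19)(0.380)(0.472) / (1.67×10^-27) = 1.72×10^7 m/s.
K = ½mv² = 0.5·(1.67×10^-27)·(1.72×10^7)² = 2.47×10^-13 J = 1.54 MeV.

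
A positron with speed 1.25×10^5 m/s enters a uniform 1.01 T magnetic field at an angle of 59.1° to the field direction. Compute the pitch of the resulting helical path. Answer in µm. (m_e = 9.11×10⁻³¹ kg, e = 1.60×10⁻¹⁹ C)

The velocity component along B is v∥ = v cos59.1° = 6.42×10^4 m/s.
The cyclotron period T = 2πm/(qB) = 3.54×10^-11 s is set by m, q, B alone.
Pitch = v∥·T = (6.42×10^4)(3.54×10^-11) = 2.27×10^-6 m.

pitch ≈ 2.27 µm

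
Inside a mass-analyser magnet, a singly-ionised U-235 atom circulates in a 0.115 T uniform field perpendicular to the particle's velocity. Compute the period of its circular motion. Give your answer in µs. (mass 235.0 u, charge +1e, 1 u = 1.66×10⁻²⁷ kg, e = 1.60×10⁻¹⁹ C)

The cyclotron period is independent of speed: T = 2πm/(qB).
T = 2π(3.90×10^-25) / [(1×1.60×10^-19)(0.115)] = 1.33×10^-4 s.

T ≈ 133 µs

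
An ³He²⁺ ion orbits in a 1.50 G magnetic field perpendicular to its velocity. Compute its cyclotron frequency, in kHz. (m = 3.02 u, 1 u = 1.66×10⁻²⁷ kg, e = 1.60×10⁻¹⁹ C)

f ≈ 1.52 kHz

f = qB/(2πm) = (2×1.60×10^-19)(1.50×10^-4) / [2π(5.01×10^-27)] = 1520 Hz.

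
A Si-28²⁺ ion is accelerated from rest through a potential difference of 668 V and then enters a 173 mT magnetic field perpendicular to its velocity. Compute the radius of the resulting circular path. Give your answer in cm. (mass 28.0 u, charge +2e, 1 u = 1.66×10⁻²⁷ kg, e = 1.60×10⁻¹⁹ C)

r ≈ 8.05 cm

The kinetic energy gained is K = qV = (2×1.60×10^-19)(668) = 2.14×10^-16 J.
v = √(2K/m) = 9.59×10^4 m/s.
r = mv/(qB) = (4.65×10^-26)(9.59×10^4) / [(2×1.60×10^-19)(0.173)] = 0.0805 m.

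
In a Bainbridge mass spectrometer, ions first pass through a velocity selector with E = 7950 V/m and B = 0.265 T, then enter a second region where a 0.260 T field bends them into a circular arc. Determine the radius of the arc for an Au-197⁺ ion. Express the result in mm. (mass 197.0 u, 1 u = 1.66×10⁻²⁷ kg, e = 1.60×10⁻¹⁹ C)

The selector passes v = E/B = 7950/0.265 = 3.00×10^4 m/s.
In the deflection region, r = mv/(qB₂) = (3.27×10^-25)(3.00×10^4) / [(1×1.60×10^-19)(0.260)] = 0.236 m.

r ≈ 236 mm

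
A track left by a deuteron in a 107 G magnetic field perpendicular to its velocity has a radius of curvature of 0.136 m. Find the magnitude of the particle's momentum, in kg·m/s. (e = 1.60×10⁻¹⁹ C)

Since qvB = mv²/r, the momentum p = mv = qBr.
p = (1×1.60×10^-19)(0.0107)(0.136) = 2.33×10^-22 kg·m/s.

p ≈ 2.33×10^-22 kg·m/s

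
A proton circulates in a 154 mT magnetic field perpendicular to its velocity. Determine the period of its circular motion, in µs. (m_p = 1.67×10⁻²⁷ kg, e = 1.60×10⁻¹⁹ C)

T ≈ 0.426 µs

The cyclotron period is independent of speed: T = 2πm/(qB).
T = 2π(1.67×10^-27) / [(1×1.60×10^-19)(0.154)] = 4.26×10^-7 s.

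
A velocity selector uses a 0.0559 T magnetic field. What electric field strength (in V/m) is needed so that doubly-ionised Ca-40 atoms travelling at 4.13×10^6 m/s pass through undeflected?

qE = qvB ⇒ E = vB = (4.13×10^6)(0.0559) = 2.31×10^5 V/m.

E ≈ 2.31×10^5 V/m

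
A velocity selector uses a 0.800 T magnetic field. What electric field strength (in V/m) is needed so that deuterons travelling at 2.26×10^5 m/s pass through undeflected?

E ≈ 1.81×10^5 V/m

qE = qvB ⇒ E = vB = (2.26×10^5)(0.800) = 1.81×10^5 V/m.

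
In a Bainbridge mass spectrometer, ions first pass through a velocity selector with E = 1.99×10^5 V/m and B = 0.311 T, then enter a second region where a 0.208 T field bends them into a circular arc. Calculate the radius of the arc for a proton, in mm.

The selector passes v = E/B = 1.99×10^5/0.311 = 6.40×10^5 m/s.
In the deflection region, r = mv/(qB₂) = (1.67×10^-27)(6.40×10^5) / [(1×1.60×10^-19)(0.208)] = 0.0321 m.

r ≈ 32.1 mm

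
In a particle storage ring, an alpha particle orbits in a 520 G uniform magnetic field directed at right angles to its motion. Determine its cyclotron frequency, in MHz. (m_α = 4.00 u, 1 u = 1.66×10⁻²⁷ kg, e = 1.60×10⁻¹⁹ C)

f = qB/(2πm) = (2×1.60×10^-19)(0.0520) / [2π(6.64×10^-27)] = 3.99×10^5 Hz.

f ≈ 0.399 MHz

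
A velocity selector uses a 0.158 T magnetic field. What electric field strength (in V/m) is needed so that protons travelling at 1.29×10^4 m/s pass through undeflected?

qE = qvB ⇒ E = vB = (1.29×10^4)(0.158) = 2040 V/m.

E ≈ 2040 V/m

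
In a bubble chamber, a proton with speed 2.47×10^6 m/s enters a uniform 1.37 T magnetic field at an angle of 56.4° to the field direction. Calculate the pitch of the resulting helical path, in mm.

pitch ≈ 65.4 mm

The velocity component along B is v∥ = v cos56.4° = 1.37×10^6 m/s.
The cyclotron period T = 2πm/(qB) = 4.79×10^-8 s is set by m, q, B alone.
Pitch = v∥·T = (1.37×10^6)(4.79×10^-8) = 0.0654 m.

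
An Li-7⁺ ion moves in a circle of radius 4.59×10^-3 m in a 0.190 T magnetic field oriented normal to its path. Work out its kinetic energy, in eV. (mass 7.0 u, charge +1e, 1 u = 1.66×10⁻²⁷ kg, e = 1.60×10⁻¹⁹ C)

K ≈ 5.24 eV

v = qBr/m = (1×1.60×10^-19)(0.190)(4.59×10^-3) / (1.16×10^-26) = 1.20×10^4 m/s.
K = ½mv² = 0.5·(1.16×10^-26)·(1.20×10^4)² = 8.38×10^-19 J = 5.24 eV.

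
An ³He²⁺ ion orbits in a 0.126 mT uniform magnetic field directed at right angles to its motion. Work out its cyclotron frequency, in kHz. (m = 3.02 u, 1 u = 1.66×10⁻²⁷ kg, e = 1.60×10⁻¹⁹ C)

f = qB/(2πm) = (2×1.60×10^-19)(1.26×10^-4) / [2π(5.01×10^-27)] = 1280 Hz.

f ≈ 1.28 kHz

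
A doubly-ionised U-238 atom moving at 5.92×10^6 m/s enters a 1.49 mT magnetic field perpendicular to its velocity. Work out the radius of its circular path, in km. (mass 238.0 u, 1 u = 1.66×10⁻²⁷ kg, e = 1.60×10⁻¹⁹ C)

The magnetic force provides the centripetal force: qvB = mv²/r, so r = mv/(qB).
r = (3.95×10^-25 kg)(5.92×10^6 m/s) / [(2×1.60×10^-19 C)(1.49×10^-3 T)] = 4910 m.

r ≈ 4.91 km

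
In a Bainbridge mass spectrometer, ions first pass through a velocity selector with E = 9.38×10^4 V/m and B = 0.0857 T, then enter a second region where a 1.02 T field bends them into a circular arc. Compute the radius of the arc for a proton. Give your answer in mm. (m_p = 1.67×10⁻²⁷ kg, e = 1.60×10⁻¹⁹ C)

The selector passes v = E/B = 9.38×10^4/0.0857 = 1.09×10^6 m/s.
In the deflection region, r = mv/(qB₂) = (1.67×10^-27)(1.09×10^6) / [(1×1.60×10^-19)(1.02)] = 0.0112 m.

r ≈ 11.2 mm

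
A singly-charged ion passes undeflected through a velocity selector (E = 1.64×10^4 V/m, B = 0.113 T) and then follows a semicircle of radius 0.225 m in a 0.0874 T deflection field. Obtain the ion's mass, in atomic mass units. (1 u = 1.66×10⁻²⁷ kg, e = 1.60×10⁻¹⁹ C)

v = E/B₁ = 1.45×10^5 m/s.
From r = mv/(qB₂), m = qB₂r/v = (1×1.60×10^-19)(0.0874)(0.225) / (1.45×10^5) = 2.17×10^-26 kg.
In atomic mass units: m = 2.17×10^-26 / 1.66×10^-27 = 13.1 u.

m ≈ 13.1 u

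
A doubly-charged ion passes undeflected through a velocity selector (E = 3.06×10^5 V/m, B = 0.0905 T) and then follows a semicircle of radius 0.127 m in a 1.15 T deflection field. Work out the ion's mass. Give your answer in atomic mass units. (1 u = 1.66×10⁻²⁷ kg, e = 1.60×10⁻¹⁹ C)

v = E/B₁ = 3.38×10^6 m/s.
From r = mv/(qB₂), m = qB₂r/v = (2×1.60×10^-19)(1.15)(0.127) / (3.38×10^6) = 1.38×10^-26 kg.
In atomic mass units: m = 1.38×10^-26 / 1.66×10^-27 = 8.33 u.

m ≈ 8.33 u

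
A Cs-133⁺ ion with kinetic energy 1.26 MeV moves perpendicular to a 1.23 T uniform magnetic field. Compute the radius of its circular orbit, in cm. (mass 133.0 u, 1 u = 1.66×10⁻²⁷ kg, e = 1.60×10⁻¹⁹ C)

r ≈ 152 cm

Convert the energy: K = 1.26 MeV = 2.02×10^-13 J.
v = √(2K/m) = √(2·2.02×10^-13/2.21×10^-25) = 1.35×10^6 m/s.
r = mv/(qB) = (2.21×10^-25)(1.35×10^6) / [(1×1.60×10^-19)(1.23)] = 1.52 m.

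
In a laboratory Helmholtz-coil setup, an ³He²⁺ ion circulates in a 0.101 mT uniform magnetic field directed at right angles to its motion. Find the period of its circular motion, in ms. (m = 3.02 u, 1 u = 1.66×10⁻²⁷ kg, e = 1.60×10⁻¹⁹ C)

T ≈ 0.975 ms

The cyclotron period is independent of speed: T = 2πm/(qB).
T = 2π(5.01×10^-27) / [(2×1.60×10^-19)(1.01×10^-4)] = 9.75×10^-4 s.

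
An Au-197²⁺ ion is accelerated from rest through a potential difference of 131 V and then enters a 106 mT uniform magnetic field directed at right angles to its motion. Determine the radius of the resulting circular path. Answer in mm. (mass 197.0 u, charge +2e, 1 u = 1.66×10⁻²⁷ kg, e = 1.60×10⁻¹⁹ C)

The kinetic energy gained is K = qV = (2×1.60×10^-19)(131) = 4.19×10^-17 J.
v = √(2K/m) = 1.60×10^4 m/s.
r = mv/(qB) = (3.27×10^-25)(1.60×10^4) / [(2×1.60×10^-19)(0.106)] = 0.154 m.

r ≈ 154 mm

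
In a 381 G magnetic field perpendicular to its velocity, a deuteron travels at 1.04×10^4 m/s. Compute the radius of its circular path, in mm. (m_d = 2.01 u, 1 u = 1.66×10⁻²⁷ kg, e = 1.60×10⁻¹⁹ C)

r ≈ 5.69 mm

The magnetic force provides the centripetal force: qvB = mv²/r, so r = mv/(qB).
r = (3.34×10^-27 kg)(1.04×10^4 m/s) / [(1×1.60×10^-19 C)(0.0381 T)] = 5.69×10^-3 m.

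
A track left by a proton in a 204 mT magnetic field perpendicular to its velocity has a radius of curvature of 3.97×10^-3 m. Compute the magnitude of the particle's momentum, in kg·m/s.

p ≈ 1.30×10^-22 kg·m/s

Since qvB = mv²/r, the momentum p = mv = qBr.
p = (1×1.60×10^-19)(0.204)(3.97×10^-3) = 1.30×10^-22 kg·m/s.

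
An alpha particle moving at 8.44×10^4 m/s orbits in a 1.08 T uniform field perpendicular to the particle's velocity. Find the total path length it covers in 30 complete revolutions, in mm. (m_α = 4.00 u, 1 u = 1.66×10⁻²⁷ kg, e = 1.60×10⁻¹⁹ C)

L ≈ 306 mm

r = mv/(qB) = 1.62×10^-3 m, so one revolution covers 2πr = 0.0102 m.
In 30 revolutions: L = 30·2πr = 0.306 m.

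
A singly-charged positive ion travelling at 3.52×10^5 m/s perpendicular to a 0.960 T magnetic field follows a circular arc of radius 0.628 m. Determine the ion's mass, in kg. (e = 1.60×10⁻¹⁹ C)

qvB = mv²/r ⇒ m = qBr/v.
m = (1×1.60×10^-19)(0.960)(0.628) / (3.52×10^5) = 2.74×10^-25 kg.

m ≈ 2.74×10^-25 kg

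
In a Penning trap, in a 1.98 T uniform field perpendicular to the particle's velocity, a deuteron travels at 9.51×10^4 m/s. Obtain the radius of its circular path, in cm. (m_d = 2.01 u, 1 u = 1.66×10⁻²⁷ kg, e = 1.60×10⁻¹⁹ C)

The magnetic force provides the centripetal force: qvB = mv²/r, so r = mv/(qB).
r = (3.34×10^-27 kg)(9.51×10^4 m/s) / [(1×1.60×10^-19 C)(1.98 T)] = 1.00×10^-3 m.

r ≈ 0.100 cm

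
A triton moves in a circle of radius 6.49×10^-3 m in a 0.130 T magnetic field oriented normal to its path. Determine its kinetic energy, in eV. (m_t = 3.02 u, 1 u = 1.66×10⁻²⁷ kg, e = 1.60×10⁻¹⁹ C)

v = qBr/m = (1×1.60×10^-19)(0.130)(6.49×10^-3) / (5.01×10^-27) = 2.69×10^4 m/s.
K = ½mv² = 0.5·(5.01×10^-27)·(2.69×10^4)² = 1.82×10^-18 J = 11.4 eV.

K ≈ 11.4 eV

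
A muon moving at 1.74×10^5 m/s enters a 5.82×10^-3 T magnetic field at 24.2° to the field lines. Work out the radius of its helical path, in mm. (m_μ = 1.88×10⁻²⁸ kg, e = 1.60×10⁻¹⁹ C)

r ≈ 14.4 mm

Only the perpendicular component v⊥ = v sin24.2° = 7.13×10^4 m/s is bent by the field.
r = m v⊥ /(qB) = (1.88×10^-28)(7.13×10^4) / [(1×1.60×10^-19)(5.82×10^-3)] = 0.0144 m.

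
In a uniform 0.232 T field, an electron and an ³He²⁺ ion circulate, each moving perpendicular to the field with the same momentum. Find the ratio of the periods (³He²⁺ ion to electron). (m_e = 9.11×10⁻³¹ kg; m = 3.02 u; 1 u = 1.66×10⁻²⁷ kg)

T = 2πm/(qB) is independent of speed, so T₂/T₁ = (m₂/q₂)/(m₁/q₁).
T_{³He²⁺ ion}/T_{electron} = (5.01×10^-27/2e) / (9.11×10^-31/1e) = 2750.

ratio ≈ 2750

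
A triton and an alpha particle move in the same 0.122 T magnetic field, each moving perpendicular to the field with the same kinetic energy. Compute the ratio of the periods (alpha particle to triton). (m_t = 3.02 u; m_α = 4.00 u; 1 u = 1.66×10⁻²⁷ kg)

T = 2πm/(qB) is independent of speed, so T₂/T₁ = (m₂/q₂)/(m₁/q₁).
T_{alpha particle}/T_{triton} = (6.64×10^-27/2e) / (5.01×10^-27/1e) = 0.662.

ratio ≈ 0.662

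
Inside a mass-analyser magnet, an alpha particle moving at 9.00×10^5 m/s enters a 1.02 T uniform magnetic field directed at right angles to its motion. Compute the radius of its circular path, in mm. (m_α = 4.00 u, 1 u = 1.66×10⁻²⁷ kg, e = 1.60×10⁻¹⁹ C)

r ≈ 18.3 mm

The magnetic force provides the centripetal force: qvB = mv²/r, so r = mv/(qB).
r = (6.64×10^-27 kg)(9.00×10^5 m/s) / [(2×1.60×10^-19 C)(1.02 T)] = 0.0183 m.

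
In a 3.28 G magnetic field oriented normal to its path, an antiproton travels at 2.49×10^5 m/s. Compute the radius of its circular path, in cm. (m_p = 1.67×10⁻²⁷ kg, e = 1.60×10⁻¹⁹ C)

r ≈ 792 cm

The magnetic force provides the centripetal force: qvB = mv²/r, so r = mv/(qB).
r = (1.67×10^-27 kg)(2.49×10^5 m/s) / [(1×1.60×10^-19 C)(3.28×10^-4 T)] = 7.92 m.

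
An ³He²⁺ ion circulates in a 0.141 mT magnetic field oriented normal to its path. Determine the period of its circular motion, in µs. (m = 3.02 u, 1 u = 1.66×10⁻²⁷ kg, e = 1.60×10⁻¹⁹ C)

The cyclotron period is independent of speed: T = 2πm/(qB).
T = 2π(5.01×10^-27) / [(2×1.60×10^-19)(1.41×10^-4)] = 6.98×10^-4 s.

T ≈ 698 µs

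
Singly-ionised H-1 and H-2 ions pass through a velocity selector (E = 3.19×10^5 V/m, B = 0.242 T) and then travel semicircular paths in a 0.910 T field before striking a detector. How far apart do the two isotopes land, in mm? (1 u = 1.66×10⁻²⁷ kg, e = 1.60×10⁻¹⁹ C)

Both emerge at v = E/B₁ = 1.32×10^6 m/s.
r = mv/(qB₂), so r₁ = 0.0150 m and r₂ = 0.0301 m, giving Δr = 0.0150 m.
After a semicircle each ion lands a diameter 2r from the entry slit, so the separation is 2Δr = 0.0301 m.

Δd ≈ 30.1 mm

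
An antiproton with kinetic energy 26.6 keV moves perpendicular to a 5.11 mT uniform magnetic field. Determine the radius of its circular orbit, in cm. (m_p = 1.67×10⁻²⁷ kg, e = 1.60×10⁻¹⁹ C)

Convert the energy: K = 26.6 keV = 4.26×10^-15 J.
v = √(2K/m) = √(2·4.26×10^-15/1.67×10^-27) = 2.26×10^6 m/s.
r = mv/(qB) = (1.67×10^-27)(2.26×10^6) / [(1×1.60×10^-19)(5.11×10^-3)] = 4.61 m.

r ≈ 461 cm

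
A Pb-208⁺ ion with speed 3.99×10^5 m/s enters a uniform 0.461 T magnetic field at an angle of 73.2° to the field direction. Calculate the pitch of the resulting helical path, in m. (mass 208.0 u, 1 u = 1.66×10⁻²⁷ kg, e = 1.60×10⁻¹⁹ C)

The velocity component along B is v∥ = v cos73.2° = 1.15×10^5 m/s.
The cyclotron period T = 2πm/(qB) = 2.94×10^-5 s is set by m, q, B alone.
Pitch = v∥·T = (1.15×10^5)(2.94×10^-5) = 3.39 m.

pitch ≈ 3.39 m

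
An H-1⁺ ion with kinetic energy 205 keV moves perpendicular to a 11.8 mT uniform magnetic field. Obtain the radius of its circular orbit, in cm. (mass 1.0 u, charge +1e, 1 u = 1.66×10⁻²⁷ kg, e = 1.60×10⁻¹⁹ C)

r ≈ 553 cm

Convert the energy: K = 205 keV = 3.28×10^-14 J.
v = √(2K/m) = √(2·3.28×10^-14/1.66×10^-27) = 6.29×10^6 m/s.
r = mv/(qB) = (1.66×10^-27)(6.29×10^6) / [(1×1.60×10^-19)(0.0118)] = 5.53 m.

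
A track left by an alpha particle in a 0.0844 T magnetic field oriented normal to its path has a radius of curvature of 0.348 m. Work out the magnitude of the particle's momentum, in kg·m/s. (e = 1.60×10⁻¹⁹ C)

p ≈ 9.40×10^-21 kg·m/s

Since qvB = mv²/r, the momentum p = mv = qBr.
p = (2×1.60×10^-19)(0.0844)(0.348) = 9.40×10^-21 kg·m/s.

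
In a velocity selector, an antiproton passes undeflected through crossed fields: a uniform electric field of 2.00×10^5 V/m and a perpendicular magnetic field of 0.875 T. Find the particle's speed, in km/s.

For zero net force, qE = qvB, so v = E/B.
v = (2.00×10^5) / (0.875) = 2.29×10^5 m/s.

v ≈ 229 km/s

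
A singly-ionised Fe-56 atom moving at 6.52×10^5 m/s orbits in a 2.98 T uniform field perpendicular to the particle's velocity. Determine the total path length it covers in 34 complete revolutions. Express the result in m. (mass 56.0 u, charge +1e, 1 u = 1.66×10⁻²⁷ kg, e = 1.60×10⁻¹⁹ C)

r = mv/(qB) = 0.127 m, so one revolution covers 2πr = 0.799 m.
In 34 revolutions: L = 34·2πr = 27.2 m.

L ≈ 27.2 m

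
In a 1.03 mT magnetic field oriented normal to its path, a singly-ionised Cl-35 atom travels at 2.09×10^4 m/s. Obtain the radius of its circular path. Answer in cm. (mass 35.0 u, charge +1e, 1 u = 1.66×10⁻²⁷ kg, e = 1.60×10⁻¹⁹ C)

r ≈ 737 cm

The magnetic force provides the centripetal force: qvB = mv²/r, so r = mv/(qB).
r = (5.81×10^-26 kg)(2.09×10^4 m/s) / [(1×1.60×10^-19 C)(1.03×10^-3 T)] = 7.37 m.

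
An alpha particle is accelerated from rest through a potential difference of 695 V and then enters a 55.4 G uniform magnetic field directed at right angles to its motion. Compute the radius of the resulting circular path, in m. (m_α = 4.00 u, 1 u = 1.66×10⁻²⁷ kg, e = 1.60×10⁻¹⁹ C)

The kinetic energy gained is K = qV = (2×1.60×10^-19)(695) = 2.22×10^-16 J.
v = √(2K/m) = 2.59×10^5 m/s.
r = mv/(qB) = (6.64×10^-27)(2.59×10^5) / [(2×1.60×10^-19)(5.54×10^-3)] = 0.969 m.

r ≈ 0.969 m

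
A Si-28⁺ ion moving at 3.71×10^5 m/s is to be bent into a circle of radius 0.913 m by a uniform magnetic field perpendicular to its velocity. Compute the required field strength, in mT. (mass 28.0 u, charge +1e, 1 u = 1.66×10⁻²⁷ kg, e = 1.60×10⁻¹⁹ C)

qvB = mv²/r gives B = mv/(qr).
B = (4.65×10^-26)(3.71×10^5) / [(1×1.60×10^-19)(0.913)] = 0.118 T.

B ≈ 118 mT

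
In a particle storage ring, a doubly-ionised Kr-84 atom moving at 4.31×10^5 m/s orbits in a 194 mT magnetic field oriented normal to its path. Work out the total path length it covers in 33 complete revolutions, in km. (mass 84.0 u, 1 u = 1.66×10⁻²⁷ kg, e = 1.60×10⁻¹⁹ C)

L ≈ 0.201 km

r = mv/(qB) = 0.968 m, so one revolution covers 2πr = 6.08 m.
In 33 revolutions: L = 33·2πr = 201 m.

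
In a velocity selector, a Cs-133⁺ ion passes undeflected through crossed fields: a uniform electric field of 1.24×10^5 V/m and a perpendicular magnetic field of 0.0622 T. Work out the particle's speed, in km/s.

For zero net force, qE = qvB, so v = E/B.
v = (1.24×10^5) / (0.0622) = 1.99×10^6 m/s.

v ≈ 1990 km/s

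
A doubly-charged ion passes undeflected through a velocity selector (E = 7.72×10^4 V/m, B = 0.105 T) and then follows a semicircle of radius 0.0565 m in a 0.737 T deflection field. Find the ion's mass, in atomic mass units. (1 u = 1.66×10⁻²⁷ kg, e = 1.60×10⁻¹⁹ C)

m ≈ 10.9 u

v = E/B₁ = 7.35×10^5 m/s.
From r = mv/(qB₂), m = qB₂r/v = (2×1.60×10^-19)(0.737)(0.0565) / (7.35×10^5) = 1.81×10^-26 kg.
In atomic mass units: m = 1.81×10^-26 / 1.66×10^-27 = 10.9 u.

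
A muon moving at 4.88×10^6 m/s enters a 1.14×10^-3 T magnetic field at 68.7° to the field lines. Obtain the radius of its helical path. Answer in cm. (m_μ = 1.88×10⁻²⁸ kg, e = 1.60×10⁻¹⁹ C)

Only the perpendicular component v⊥ = v sin68.7° = 4.55×10^6 m/s is bent by the field.
r = m v⊥ /(qB) = (1.88×10^-28)(4.55×10^6) / [(1×1.60×10^-19)(1.14×10^-3)] = 4.69 m.

r ≈ 469 cm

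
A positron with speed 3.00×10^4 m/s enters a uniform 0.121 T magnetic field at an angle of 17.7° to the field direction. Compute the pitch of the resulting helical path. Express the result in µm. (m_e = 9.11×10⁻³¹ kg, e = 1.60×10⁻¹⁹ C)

pitch ≈ 8.45 µm

The velocity component along B is v∥ = v cos17.7° = 2.86×10^4 m/s.
The cyclotron period T = 2πm/(qB) = 2.96×10^-10 s is set by m, q, B alone.
Pitch = v∥·T = (2.86×10^4)(2.96×10^-10) = 8.45×10^-6 m.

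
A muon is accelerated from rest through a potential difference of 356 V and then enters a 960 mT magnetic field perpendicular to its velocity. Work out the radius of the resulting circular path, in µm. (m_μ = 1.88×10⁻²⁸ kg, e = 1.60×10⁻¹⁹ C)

r ≈ 953 µm

The kinetic energy gained is K = qV = (1×1.60×10^-19)(356) = 5.70×10^-17 J.
v = √(2K/m) = 7.78×10^5 m/s.
r = mv/(qB) = (1.88×10^-28)(7.78×10^5) / [(1×1.60×10^-19)(0.960)] = 9.53×10^-4 m.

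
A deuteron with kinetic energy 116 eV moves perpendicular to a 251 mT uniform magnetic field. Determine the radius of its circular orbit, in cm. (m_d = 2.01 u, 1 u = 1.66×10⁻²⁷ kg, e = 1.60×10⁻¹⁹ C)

r ≈ 0.876 cm

Convert the energy: K = 116 eV = 1.86×10^-17 J.
v = √(2K/m) = √(2·1.86×10^-17/3.34×10^-27) = 1.05×10^5 m/s.
r = mv/(qB) = (3.34×10^-27)(1.05×10^5) / [(1×1.60×10^-19)(0.251)] = 8.76×10^-3 m.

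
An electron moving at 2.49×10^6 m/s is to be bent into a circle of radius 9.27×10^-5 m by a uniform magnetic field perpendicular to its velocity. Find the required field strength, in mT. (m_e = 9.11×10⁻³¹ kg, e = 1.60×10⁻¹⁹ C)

B ≈ 153 mT

qvB = mv²/r gives B = mv/(qr).
B = (9.11×10^-31)(2.49×10^6) / [(1×1.60×10^-19)(9.27×10^-5)] = 0.153 T.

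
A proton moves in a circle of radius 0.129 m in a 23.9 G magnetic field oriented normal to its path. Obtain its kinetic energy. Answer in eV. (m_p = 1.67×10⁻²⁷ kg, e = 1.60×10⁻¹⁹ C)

K ≈ 4.55 eV

v = qBr/m = (1×1.60×10^-19)(2.39×10^-3)(0.129) / (1.67×10^-27) = 2.95×10^4 m/s.
K = ½mv² = 0.5·(1.67×10^-27)·(2.95×10^4)² = 7.29×10^-19 J = 4.55 eV.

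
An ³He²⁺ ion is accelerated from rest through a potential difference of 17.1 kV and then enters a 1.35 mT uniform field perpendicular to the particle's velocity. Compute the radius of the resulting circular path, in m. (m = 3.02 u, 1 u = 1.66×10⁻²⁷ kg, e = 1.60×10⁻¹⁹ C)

The kinetic energy gained is K = qV = (2×1.60×10^-19)(1.71×10^4) = 5.47×10^-15 J.
v = √(2K/m) = 1.48×10^6 m/s.
r = mv/(qB) = (5.01×10^-27)(1.48×10^6) / [(2×1.60×10^-19)(1.35×10^-3)] = 17.1 m.

r ≈ 17.1 m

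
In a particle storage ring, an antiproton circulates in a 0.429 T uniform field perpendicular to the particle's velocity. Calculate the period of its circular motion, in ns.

T ≈ 153 ns

The cyclotron period is independent of speed: T = 2πm/(qB).
T = 2π(1.67×10^-27) / [(1×1.60×10^-19)(0.429)] = 1.53×10^-7 s.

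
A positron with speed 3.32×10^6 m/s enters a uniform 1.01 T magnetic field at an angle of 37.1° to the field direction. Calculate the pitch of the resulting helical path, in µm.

The velocity component along B is v∥ = v cos37.1° = 2.65×10^6 m/s.
The cyclotron period T = 2πm/(qB) = 3.54×10^-11 s is set by m, q, B alone.
Pitch = v∥·T = (2.65×10^6)(3.54×10^-11) = 9.38×10^-5 m.

pitch ≈ 93.8 µm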